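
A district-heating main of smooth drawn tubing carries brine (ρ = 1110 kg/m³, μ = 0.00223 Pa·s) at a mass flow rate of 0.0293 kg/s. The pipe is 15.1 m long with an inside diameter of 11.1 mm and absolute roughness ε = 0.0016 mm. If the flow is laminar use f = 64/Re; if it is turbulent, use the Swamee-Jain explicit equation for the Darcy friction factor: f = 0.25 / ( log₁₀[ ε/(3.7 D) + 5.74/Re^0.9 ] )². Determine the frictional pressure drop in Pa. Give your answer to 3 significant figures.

A = πD²/4 = π(0.0111)²/4 = 9.677e-05 m²; mean velocity V = ṁ/(ρA) = 0.0293/(1110 · 9.677e-05) = 0.2728 m/s.
Reynolds number Re = ρVD/μ = 1110 · 0.2728 · 0.0111 / 0.00223 = 1507.
Re < 2300 → laminar flow, so f = 64/Re = 64/1507 = 0.04246 (the turbulent correlation is not needed).
Darcy-Weisbach: ΔP = f(L/D)(ρV²/2) = 0.04246·(15.1/0.0111)·(1110·0.2728²/2) = 0.04246·1360·41.3 = 2386 Pa.

ΔP ≈ 2390 Pa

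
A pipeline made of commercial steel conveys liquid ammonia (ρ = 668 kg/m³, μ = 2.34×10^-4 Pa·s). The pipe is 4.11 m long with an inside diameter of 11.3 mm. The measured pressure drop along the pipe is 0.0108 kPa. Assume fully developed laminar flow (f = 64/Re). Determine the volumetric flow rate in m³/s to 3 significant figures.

Q ≈ 4.49×10^-6 m³/s

For laminar flow, f = 64/Re with Re = ρVD/μ, so Darcy-Weisbach reduces to ΔP = 32μLV/D². Solving for V: V = ΔP·D²/(32μL) = 10.8·(0.0113)²/(32·0.000234·4.11) = 0.04481 m/s.
Check: Re = ρVD/μ = 668·0.04481·0.0113/0.000234 = 1445 < 2300, so the laminar assumption holds.
Q = V·A = 0.04481·(π/4·0.0113²) = 4.494e-06 m³/s = 4.49×10^-6 m³/s.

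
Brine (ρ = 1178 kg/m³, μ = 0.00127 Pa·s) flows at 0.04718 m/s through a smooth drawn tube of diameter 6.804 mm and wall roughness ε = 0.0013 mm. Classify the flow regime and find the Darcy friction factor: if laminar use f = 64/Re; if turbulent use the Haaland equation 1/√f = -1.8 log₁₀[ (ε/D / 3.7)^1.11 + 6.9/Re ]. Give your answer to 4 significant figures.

Re = ρVD/μ = 1178·0.04718·0.006804/0.00127 = 297.8.
Re < 2300 → laminar, so f = 64/Re = 0.2149 (roughness is irrelevant in laminar flow).

f ≈ 0.2149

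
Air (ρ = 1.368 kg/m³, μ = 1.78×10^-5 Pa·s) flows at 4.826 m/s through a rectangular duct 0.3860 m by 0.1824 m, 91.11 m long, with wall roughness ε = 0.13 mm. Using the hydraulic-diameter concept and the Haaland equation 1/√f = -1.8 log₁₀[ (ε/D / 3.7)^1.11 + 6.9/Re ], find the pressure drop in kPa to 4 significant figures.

Hydraulic diameter D_h = 4A/P = 4·(0.386·0.1824)/(2·(0.386+0.1824)) = 0.2816/1.137 = 0.2477 m.
Re = ρVD_h/μ = 1.368·4.826·0.2477/1.78e-05 = 9.188e+04.
ε/D_h = 0.00013/0.2477 = 0.000525; Haaland gives 1/√f = -1.8 log₁₀[5.35e-05+7.51e-05] = 7.003, so f = 0.02039.
ΔP = f(L/D_h)(ρV²/2) = 0.02039·91.11/0.2477·15.93 = 119.5 Pa.
ΔP = 0.1195 kPa.

ΔP ≈ 0.1195 kPa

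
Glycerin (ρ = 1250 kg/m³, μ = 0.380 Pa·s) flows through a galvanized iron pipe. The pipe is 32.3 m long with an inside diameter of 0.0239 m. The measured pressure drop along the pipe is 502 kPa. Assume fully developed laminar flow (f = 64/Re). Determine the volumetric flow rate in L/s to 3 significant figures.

Q ≈ 0.328 L/s

For laminar flow, f = 64/Re with Re = ρVD/μ, so Darcy-Weisbach reduces to ΔP = 32μLV/D². Solving for V: V = ΔP·D²/(32μL) = 5.02e+05·(0.0239)²/(32·0.38·32.3) = 0.7301 m/s.
Check: Re = ρVD/μ = 1250·0.7301·0.0239/0.38 = 57.4 < 2300, so the laminar assumption holds.
Q = V·A = 0.7301·(π/4·0.0239²) = 0.0003275 m³/s = 0.328 L/s.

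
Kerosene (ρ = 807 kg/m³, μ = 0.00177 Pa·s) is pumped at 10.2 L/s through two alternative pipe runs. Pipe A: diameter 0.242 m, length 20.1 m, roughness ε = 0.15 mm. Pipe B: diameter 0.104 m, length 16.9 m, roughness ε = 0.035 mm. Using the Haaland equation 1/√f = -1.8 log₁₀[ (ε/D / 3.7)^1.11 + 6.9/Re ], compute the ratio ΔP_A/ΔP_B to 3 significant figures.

ΔP_A/ΔP_B ≈ 0.0212

Pipe A: V = Q/A = 0.0102/0.046 = 0.2218 m/s; Re = 2.447e+04; ε/D = 0.00062; Haaland → f = 0.02577; ΔP_A = f(L/D)(ρV²/2) = 42.48 Pa.
Pipe B: V = Q/A = 0.0102/0.008495 = 1.201 m/s; Re = 5.693e+04; ε/D = 0.000337; Haaland → f = 0.02123; ΔP_B = f(L/D)(ρV²/2) = 2007 Pa.
ΔP_A/ΔP_B = 42.48/2007 = 0.0212.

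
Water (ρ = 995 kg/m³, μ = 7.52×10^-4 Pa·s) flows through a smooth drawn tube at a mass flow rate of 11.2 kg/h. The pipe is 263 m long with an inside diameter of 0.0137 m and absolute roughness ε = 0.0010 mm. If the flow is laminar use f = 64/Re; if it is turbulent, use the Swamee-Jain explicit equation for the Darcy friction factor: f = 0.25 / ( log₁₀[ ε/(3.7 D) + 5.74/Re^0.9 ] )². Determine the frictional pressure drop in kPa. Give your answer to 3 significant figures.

ΔP ≈ 0.715 kPa

ṁ = 11.2 kg/h = 11.2/3600 = 0.003111 kg/s.
A = πD²/4 = π(0.0137)²/4 = 0.0001474 m²; mean velocity V = ṁ/(ρA) = 0.003111/(995 · 0.0001474) = 0.02121 m/s.
Reynolds number Re = ρVD/μ = 995 · 0.02121 · 0.0137 / 0.000752 = 384.5.
Re < 2300 → laminar flow, so f = 64/Re = 64/384.5 = 0.1665 (the turbulent correlation is not needed).
Darcy-Weisbach: ΔP = f(L/D)(ρV²/2) = 0.1665·(263/0.0137)·(995·0.02121²/2) = 0.1665·1.92e+04·0.2238 = 715.2 Pa.
ΔP = 715.2 Pa = 0.715 kPa.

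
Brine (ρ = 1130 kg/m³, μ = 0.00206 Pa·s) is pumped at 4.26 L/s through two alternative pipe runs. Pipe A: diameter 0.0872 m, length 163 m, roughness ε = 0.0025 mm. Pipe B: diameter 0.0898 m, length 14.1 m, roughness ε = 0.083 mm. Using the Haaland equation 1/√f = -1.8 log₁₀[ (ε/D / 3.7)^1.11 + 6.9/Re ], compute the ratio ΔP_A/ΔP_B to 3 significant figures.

ΔP_A/ΔP_B ≈ 12.1

Pipe A: V = Q/A = 0.00426/0.005972 = 0.7133 m/s; Re = 3.412e+04; ε/D = 2.87e-05; Haaland → f = 0.02267; ΔP_A = f(L/D)(ρV²/2) = 1.218e+04 Pa.
Pipe B: V = Q/A = 0.00426/0.006333 = 0.6726 m/s; Re = 3.313e+04; ε/D = 0.000924; Haaland → f = 0.02504; ΔP_B = f(L/D)(ρV²/2) = 1005 Pa.
ΔP_A/ΔP_B = 1.218e+04/1005 = 12.1.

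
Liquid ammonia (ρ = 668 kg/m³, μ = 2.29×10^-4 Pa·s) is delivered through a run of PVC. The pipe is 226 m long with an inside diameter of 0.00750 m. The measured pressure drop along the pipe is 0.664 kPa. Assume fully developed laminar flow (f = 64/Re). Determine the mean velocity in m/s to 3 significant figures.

V ≈ 0.0226 m/s

For laminar flow, f = 64/Re with Re = ρVD/μ, so Darcy-Weisbach reduces to ΔP = 32μLV/D². Solving for V: V = ΔP·D²/(32μL) = 664·(0.0075)²/(32·0.000229·226) = 0.02255 m/s.
Check: Re = ρVD/μ = 668·0.02255·0.0075/0.000229 = 493.4 < 2300, so the laminar assumption holds.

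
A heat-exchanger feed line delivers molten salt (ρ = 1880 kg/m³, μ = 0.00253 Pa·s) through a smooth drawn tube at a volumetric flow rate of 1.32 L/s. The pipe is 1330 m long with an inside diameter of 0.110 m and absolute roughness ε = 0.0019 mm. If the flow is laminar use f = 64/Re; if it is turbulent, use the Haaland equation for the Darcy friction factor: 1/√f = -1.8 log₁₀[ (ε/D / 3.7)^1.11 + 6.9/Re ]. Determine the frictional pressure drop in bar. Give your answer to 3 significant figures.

Q = 1.32 L/s = 1.32/1000 = 0.00132 m³/s.
Cross-sectional area A = πD²/4 = π(0.11)²/4 = 0.009503 m²; mean velocity V = Q/A = 0.00132/0.009503 = 0.1389 m/s.
Reynolds number Re = ρVD/μ = 1880 · 0.1389 · 0.11 / 0.00253 = 1.135e+04.
Re > 4000 → turbulent. Relative roughness ε/D = 1.9e-06/0.11 = 1.73e-05. Haaland: 1/√f = -1.8 log₁₀[(1.73e-05/3.7)^1.11 + 6.9/1.135e+04] = -1.8 log₁₀[1.21e-06 + 0.000608] = 5.788, so f = 0.02985.
Darcy-Weisbach: ΔP = f(L/D)(ρV²/2) = 0.02985·(1330/0.11)·(1880·0.1389²/2) = 0.02985·1.209e+04·18.14 = 6546 Pa.
ΔP = 6546 Pa = 0.0655 bar.

ΔP ≈ 0.0655 bar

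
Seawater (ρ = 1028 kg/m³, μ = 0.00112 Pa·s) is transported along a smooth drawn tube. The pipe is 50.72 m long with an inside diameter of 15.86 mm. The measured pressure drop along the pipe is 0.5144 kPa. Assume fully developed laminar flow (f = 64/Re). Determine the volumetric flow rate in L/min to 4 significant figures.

Q ≈ 0.8437 L/min

For laminar flow, f = 64/Re with Re = ρVD/μ, so Darcy-Weisbach reduces to ΔP = 32μLV/D². Solving for V: V = ΔP·D²/(32μL) = 514.4·(0.01586)²/(32·0.00112·50.72) = 0.07118 m/s.
Check: Re = ρVD/μ = 1028·0.07118·0.01586/0.00112 = 1036 < 2300, so the laminar assumption holds.
Q = V·A = 0.07118·(π/4·0.01586²) = 1.406e-05 m³/s = 0.8437 L/min.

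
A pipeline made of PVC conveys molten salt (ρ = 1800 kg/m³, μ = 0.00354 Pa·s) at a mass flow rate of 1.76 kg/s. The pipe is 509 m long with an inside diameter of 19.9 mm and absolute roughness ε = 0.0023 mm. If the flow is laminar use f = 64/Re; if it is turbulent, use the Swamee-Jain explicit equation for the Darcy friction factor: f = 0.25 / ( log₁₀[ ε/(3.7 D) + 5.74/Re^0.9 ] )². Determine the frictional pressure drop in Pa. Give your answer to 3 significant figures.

ΔP ≈ 5.33×10^6 Pa

A = πD²/4 = π(0.0199)²/4 = 0.000311 m²; mean velocity V = ṁ/(ρA) = 1.76/(1800 · 0.000311) = 3.144 m/s.
Reynolds number Re = ρVD/μ = 1800 · 3.144 · 0.0199 / 0.00354 = 3.181e+04.
Re > 4000 → turbulent. Relative roughness ε/D = 2.3e-06/0.0199 = 0.000116. Swamee-Jain: f = 0.25/(log₁₀[0.000116/3.7 + 5.74/3.181e+04^0.9])² = 0.25/(log₁₀[3.12e-05 + 0.000509])² = 0.25/(-3.268)² = 0.02342.
Darcy-Weisbach: ΔP = f(L/D)(ρV²/2) = 0.02342·(509/0.0199)·(1800·3.144²/2) = 0.02342·2.558e+04·8895 = 5.327e+06 Pa.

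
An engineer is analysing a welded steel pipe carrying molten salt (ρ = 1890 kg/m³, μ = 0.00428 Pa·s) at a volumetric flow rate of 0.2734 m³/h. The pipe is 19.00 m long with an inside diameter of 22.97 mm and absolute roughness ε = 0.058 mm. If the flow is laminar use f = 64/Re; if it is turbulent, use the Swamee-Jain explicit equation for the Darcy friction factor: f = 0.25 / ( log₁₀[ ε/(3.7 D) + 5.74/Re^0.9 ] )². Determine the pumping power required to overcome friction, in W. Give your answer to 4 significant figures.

Q = 0.2734 m³/h = 0.2734/3600 = 7.594e-05 m³/s.
Cross-sectional area A = πD²/4 = π(0.02297)²/4 = 0.0004144 m²; mean velocity V = Q/A = 7.594e-05/0.0004144 = 0.1833 m/s.
Reynolds number Re = ρVD/μ = 1890 · 0.1833 · 0.02297 / 0.00428 = 1859.
Re < 2300 → laminar flow, so f = 64/Re = 64/1859 = 0.03443 (the turbulent correlation is not needed).
Darcy-Weisbach: ΔP = f(L/D)(ρV²/2) = 0.03443·(19/0.02297)·(1890·0.1833²/2) = 0.03443·827.2·31.74 = 903.9 Pa.
Pumping power P = QΔP = 7.594e-05·903.9 = 0.068644 W = 0.06864 W.

P ≈ 0.06864 W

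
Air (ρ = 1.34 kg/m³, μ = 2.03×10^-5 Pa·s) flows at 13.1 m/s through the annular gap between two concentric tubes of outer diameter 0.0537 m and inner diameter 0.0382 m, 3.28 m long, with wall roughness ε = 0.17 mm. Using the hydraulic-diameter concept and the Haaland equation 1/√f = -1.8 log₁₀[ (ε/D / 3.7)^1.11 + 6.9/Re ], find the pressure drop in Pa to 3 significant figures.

Hydraulic diameter D_h = 4A/P = D_o - D_i = 0.0537 - 0.0382 = 0.0155 m.
Re = ρVD_h/μ = 1.34·13.1·0.0155/2.03e-05 = 1.34e+04.
ε/D_h = 0.00017/0.0155 = 0.011; Haaland gives 1/√f = -1.8 log₁₀[0.00156+0.000515] = 4.828, so f = 0.04289.
ΔP = f(L/D_h)(ρV²/2) = 0.04289·3.28/0.0155·115 = 1044 Pa.

ΔP ≈ 1040 Pa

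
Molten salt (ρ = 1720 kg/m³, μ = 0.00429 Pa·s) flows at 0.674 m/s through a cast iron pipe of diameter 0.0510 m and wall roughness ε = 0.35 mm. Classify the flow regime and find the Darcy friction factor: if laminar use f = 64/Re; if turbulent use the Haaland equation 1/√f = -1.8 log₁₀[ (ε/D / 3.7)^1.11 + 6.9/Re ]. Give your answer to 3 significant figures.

f ≈ 0.0381

Re = ρVD/μ = 1720·0.674·0.051/0.00429 = 1.378e+04.
Re > 4000 → turbulent. ε/D = 0.00035/0.051 = 0.00686; Haaland: 1/√f = -1.8 log₁₀[0.000929 + 0.000501] = 5.121, so f = 0.03813.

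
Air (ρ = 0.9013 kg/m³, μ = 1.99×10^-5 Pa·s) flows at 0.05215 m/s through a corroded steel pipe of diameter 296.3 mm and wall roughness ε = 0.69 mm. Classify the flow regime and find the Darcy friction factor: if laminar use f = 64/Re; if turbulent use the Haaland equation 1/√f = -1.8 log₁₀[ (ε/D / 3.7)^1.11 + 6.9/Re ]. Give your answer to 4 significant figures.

Re = ρVD/μ = 0.9013·0.05215·0.2963/1.99e-05 = 699.8.
Re < 2300 → laminar, so f = 64/Re = 0.09145 (roughness is irrelevant in laminar flow).

f ≈ 0.09145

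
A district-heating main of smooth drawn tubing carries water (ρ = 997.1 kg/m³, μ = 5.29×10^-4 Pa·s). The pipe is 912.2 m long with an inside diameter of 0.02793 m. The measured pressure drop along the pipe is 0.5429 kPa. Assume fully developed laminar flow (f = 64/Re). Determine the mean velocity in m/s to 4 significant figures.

V ≈ 0.02743 m/s

For laminar flow, f = 64/Re with Re = ρVD/μ, so Darcy-Weisbach reduces to ΔP = 32μLV/D². Solving for V: V = ΔP·D²/(32μL) = 542.9·(0.02793)²/(32·0.000529·912.2) = 0.02743 m/s.
Check: Re = ρVD/μ = 997.1·0.02743·0.02793/0.000529 = 1444 < 2300, so the laminar assumption holds.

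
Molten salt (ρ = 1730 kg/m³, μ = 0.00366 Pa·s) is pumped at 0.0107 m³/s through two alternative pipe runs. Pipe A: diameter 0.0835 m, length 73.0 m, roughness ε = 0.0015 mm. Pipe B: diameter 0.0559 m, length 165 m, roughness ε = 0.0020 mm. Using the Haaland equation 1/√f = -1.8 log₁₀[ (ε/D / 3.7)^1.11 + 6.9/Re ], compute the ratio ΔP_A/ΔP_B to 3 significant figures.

Pipe A: V = Q/A = 0.0107/0.005476 = 1.954 m/s; Re = 7.712e+04; ε/D = 1.8e-05; Haaland → f = 0.01889; ΔP_A = f(L/D)(ρV²/2) = 5.454e+04 Pa.
Pipe B: V = Q/A = 0.0107/0.002454 = 4.36 m/s; Re = 1.152e+05; ε/D = 3.58e-05; Haaland → f = 0.01747; ΔP_B = f(L/D)(ρV²/2) = 8.478e+05 Pa.
ΔP_A/ΔP_B = 5.454e+04/8.478e+05 = 0.0643.

ΔP_A/ΔP_B ≈ 0.0643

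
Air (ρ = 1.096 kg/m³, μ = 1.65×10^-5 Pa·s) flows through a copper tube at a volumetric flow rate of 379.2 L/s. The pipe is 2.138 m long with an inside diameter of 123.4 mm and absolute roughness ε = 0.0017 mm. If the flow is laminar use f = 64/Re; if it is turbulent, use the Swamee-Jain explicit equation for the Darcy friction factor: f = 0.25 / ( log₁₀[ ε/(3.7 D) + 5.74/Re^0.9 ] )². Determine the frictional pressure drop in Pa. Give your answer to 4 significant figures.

ΔP ≈ 142.4 Pa

Q = 379.2 L/s = 379.2/1000 = 0.3792 m³/s.
Cross-sectional area A = πD²/4 = π(0.1234)²/4 = 0.01196 m²; mean velocity V = Q/A = 0.3792/0.01196 = 31.71 m/s.
Reynolds number Re = ρVD/μ = 1.096 · 31.71 · 0.1234 / 1.65e-05 = 2.599e+05.
Re > 4000 → turbulent. Relative roughness ε/D = 1.7e-06/0.1234 = 1.38e-05. Swamee-Jain: f = 0.25/(log₁₀[1.38e-05/3.7 + 5.74/2.599e+05^0.9])² = 0.25/(log₁₀[3.72e-06 + 7.68e-05])² = 0.25/(-4.094)² = 0.01492.
Darcy-Weisbach: ΔP = f(L/D)(ρV²/2) = 0.01492·(2.138/0.1234)·(1.096·31.71²/2) = 0.01492·17.33·550.9 = 142.4 Pa.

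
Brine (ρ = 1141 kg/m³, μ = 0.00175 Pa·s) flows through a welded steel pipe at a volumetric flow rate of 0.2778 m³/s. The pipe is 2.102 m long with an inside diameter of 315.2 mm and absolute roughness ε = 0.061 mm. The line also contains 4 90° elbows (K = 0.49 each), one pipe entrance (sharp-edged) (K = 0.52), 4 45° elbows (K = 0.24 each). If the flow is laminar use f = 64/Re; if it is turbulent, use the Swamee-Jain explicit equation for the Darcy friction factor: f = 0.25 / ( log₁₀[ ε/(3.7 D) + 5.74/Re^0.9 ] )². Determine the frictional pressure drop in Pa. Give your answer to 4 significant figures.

Cross-sectional area A = πD²/4 = π(0.3152)²/4 = 0.07803 m²; mean velocity V = Q/A = 0.2778/0.07803 = 3.56 m/s.
Reynolds number Re = ρVD/μ = 1141 · 3.56 · 0.3152 / 0.00175 = 7.317e+05.
Re > 4000 → turbulent. Relative roughness ε/D = 6.1e-05/0.3152 = 0.000194. Swamee-Jain: f = 0.25/(log₁₀[0.000194/3.7 + 5.74/7.317e+05^0.9])² = 0.25/(log₁₀[5.23e-05 + 3.03e-05])² = 0.25/(-4.083)² = 0.015.
Total minor-loss coefficient ΣK = 4·0.49 + 1·0.52 + 4·0.24 = 3.44.
ΔP = [f·L/D + ΣK]·(ρV²/2) = [0.015·2.102/0.3152 + 3.44]·(1141·3.56²/2) = [0.1 + 3.44]·7231 = 2.56e+04 Pa.

ΔP ≈ 25600 Pa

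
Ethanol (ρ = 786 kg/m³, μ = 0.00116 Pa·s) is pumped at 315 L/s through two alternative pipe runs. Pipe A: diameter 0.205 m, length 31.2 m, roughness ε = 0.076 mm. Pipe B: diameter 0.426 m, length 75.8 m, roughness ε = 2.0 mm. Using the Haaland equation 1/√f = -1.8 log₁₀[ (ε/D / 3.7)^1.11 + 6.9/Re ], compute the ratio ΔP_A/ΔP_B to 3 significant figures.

ΔP_A/ΔP_B ≈ 8.55

Pipe A: V = Q/A = 0.315/0.03301 = 9.544 m/s; Re = 1.326e+06; ε/D = 0.000371; Haaland → f = 0.01608; ΔP_A = f(L/D)(ρV²/2) = 8.761e+04 Pa.
Pipe B: V = Q/A = 0.315/0.1425 = 2.21 m/s; Re = 6.379e+05; ε/D = 0.00469; Haaland → f = 0.03; ΔP_B = f(L/D)(ρV²/2) = 1.025e+04 Pa.
ΔP_A/ΔP_B = 8.761e+04/1.025e+04 = 8.55.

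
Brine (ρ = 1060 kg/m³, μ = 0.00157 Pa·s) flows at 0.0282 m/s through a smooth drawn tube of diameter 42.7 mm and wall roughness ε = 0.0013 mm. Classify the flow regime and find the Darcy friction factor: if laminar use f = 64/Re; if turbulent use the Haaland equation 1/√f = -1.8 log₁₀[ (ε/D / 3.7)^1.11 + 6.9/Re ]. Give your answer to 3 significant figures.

Re = ρVD/μ = 1060·0.0282·0.0427/0.00157 = 813.
Re < 2300 → laminar, so f = 64/Re = 0.07872 (roughness is irrelevant in laminar flow).

f ≈ 0.0787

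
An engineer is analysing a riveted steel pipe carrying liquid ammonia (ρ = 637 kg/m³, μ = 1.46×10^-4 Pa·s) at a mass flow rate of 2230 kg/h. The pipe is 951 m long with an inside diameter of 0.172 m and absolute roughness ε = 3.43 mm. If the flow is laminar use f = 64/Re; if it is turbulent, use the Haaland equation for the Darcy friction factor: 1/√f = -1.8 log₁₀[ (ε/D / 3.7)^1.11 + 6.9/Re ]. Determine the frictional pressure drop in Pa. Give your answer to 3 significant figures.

ṁ = 2230 kg/h = 2230/3600 = 0.6194 kg/s.
A = πD²/4 = π(0.172)²/4 = 0.02324 m²; mean velocity V = ṁ/(ρA) = 0.6194/(637 · 0.02324) = 0.04185 m/s.
Reynolds number Re = ρVD/μ = 637 · 0.04185 · 0.172 / 0.000146 = 3.141e+04.
Re > 4000 → turbulent. Relative roughness ε/D = 0.00343/0.172 = 0.0199. Haaland: 1/√f = -1.8 log₁₀[(0.0199/3.7)^1.11 + 6.9/3.141e+04] = -1.8 log₁₀[0.00303 + 0.00022] = 4.478, so f = 0.04988.
Darcy-Weisbach: ΔP = f(L/D)(ρV²/2) = 0.04988·(951/0.172)·(637·0.04185²/2) = 0.04988·5529·0.5579 = 153.8 Pa.

ΔP ≈ 154 Pa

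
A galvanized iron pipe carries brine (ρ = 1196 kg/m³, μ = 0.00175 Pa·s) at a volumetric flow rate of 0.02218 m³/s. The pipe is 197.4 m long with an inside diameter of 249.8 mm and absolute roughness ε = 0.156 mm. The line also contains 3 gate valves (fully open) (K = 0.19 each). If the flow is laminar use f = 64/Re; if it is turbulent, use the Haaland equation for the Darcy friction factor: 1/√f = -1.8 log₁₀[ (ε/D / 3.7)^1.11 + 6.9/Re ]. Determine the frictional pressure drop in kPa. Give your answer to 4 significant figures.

ΔP ≈ 2.126 kPa

Cross-sectional area A = πD²/4 = π(0.2498)²/4 = 0.04901 m²; mean velocity V = Q/A = 0.02218/0.04901 = 0.4526 m/s.
Reynolds number Re = ρVD/μ = 1196 · 0.4526 · 0.2498 / 0.00175 = 7.726e+04.
Re > 4000 → turbulent. Relative roughness ε/D = 0.000156/0.2498 = 0.000624. Haaland: 1/√f = -1.8 log₁₀[(0.000624/3.7)^1.11 + 6.9/7.726e+04] = -1.8 log₁₀[6.49e-05 + 8.93e-05] = 6.861, so f = 0.02124.
Total minor-loss coefficient ΣK = 3·0.19 = 0.57.
ΔP = [f·L/D + ΣK]·(ρV²/2) = [0.02124·197.4/0.2498 + 0.57]·(1196·0.4526²/2) = [16.79 + 0.57]·122.5 = 2126 Pa.
ΔP = 2126 Pa = 2.126 kPa.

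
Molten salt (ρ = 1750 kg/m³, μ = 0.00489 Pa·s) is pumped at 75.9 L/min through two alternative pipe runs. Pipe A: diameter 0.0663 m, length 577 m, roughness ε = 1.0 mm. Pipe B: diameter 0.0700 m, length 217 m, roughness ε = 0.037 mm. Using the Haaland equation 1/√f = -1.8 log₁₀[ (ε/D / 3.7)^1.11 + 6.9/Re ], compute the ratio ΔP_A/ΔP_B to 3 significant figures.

ΔP_A/ΔP_B ≈ 5.11

Pipe A: V = Q/A = 0.001265/0.003452 = 0.3664 m/s; Re = 8694; ε/D = 0.0151; Haaland → f = 0.0486; ΔP_A = f(L/D)(ρV²/2) = 4.969e+04 Pa.
Pipe B: V = Q/A = 0.001265/0.003848 = 0.3287 m/s; Re = 8234; ε/D = 0.000529; Haaland → f = 0.03319; ΔP_B = f(L/D)(ρV²/2) = 9726 Pa.
ΔP_A/ΔP_B = 4.969e+04/9726 = 5.11.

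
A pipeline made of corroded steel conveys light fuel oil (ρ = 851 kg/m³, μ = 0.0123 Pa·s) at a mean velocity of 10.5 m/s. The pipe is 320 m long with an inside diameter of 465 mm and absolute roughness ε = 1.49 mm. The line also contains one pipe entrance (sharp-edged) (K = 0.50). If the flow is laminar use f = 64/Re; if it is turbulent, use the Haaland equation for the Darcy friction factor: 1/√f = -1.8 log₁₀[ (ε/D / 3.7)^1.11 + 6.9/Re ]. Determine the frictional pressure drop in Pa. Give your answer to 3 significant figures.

ΔP ≈ 897000 Pa

Reynolds number Re = ρVD/μ = 851 · 10.5 · 0.465 / 0.0123 = 3.378e+05.
Re > 4000 → turbulent. Relative roughness ε/D = 0.00149/0.465 = 0.0032. Haaland: 1/√f = -1.8 log₁₀[(0.0032/3.7)^1.11 + 6.9/3.378e+05] = -1.8 log₁₀[0.000399 + 2.04e-05] = 6.08, so f = 0.02705.
Total minor-loss coefficient ΣK = 1·0.5 = 0.5.
ΔP = [f·L/D + ΣK]·(ρV²/2) = [0.02705·320/0.465 + 0.5]·(851·10.5²/2) = [18.62 + 0.5]·4.691e+04 = 8.968e+05 Pa.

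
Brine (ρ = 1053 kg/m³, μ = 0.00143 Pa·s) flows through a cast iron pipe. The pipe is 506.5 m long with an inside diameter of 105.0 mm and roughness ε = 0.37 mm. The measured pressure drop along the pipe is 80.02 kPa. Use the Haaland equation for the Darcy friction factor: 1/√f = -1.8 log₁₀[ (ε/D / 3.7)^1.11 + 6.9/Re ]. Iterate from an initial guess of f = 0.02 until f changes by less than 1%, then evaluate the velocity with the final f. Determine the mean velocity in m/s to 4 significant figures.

V ≈ 1.047 m/s

Rearranging Darcy-Weisbach: V = √(2·ΔP·D/(f·L·ρ)). With ε/D = 0.00037/0.105 = 0.00352, iterate starting from f = 0.02:
  f = 0.02 → V = √(2·8.002e+04·0.105/(0.02·506.5·1053)) = 1.255 m/s; Re = ρVD/μ = 9.704e+04; f → 0.02853
  f = 0.02853 → V = 1.051 m/s; Re = 8.125e+04; f → 0.02873
Converged (Δf/f < 1%). With the final f = 0.02873: V = √(2·8.002e+04·0.105/(0.02873·506.5·1053)) = 1.047 m/s.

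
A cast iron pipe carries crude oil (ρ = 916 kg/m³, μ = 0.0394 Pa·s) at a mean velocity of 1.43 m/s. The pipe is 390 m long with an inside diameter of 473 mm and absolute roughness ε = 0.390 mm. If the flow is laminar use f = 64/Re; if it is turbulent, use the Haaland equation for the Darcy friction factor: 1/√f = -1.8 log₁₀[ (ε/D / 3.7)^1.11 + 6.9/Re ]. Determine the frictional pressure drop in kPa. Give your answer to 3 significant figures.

Reynolds number Re = ρVD/μ = 916 · 1.43 · 0.473 / 0.0394 = 1.573e+04.
Re > 4000 → turbulent. Relative roughness ε/D = 0.00039/0.473 = 0.000825. Haaland: 1/√f = -1.8 log₁₀[(0.000825/3.7)^1.11 + 6.9/1.573e+04] = -1.8 log₁₀[8.84e-05 + 0.000439] = 5.901, so f = 0.02872.
Darcy-Weisbach: ΔP = f(L/D)(ρV²/2) = 0.02872·(390/0.473)·(916·1.43²/2) = 0.02872·824.5·936.6 = 2.218e+04 Pa.
ΔP = 2.218e+04 Pa = 22.2 kPa.

ΔP ≈ 22.2 kPa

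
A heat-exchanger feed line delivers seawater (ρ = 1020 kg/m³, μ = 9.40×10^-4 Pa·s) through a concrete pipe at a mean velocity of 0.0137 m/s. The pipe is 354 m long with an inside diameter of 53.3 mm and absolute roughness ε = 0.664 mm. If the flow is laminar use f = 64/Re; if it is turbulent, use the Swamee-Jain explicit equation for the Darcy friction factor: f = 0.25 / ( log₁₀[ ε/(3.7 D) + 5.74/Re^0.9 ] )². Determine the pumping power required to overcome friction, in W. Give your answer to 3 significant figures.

Reynolds number Re = ρVD/μ = 1020 · 0.0137 · 0.0533 / 0.00094 = 792.4.
Re < 2300 → laminar flow, so f = 64/Re = 64/792.4 = 0.08077 (the turbulent correlation is not needed).
Darcy-Weisbach: ΔP = f(L/D)(ρV²/2) = 0.08077·(354/0.0533)·(1020·0.0137²/2) = 0.08077·6642·0.09572 = 51.35 Pa.
Q = V·A = 0.0137·0.002231 = 3.057e-05 m³/s.
Pumping power P = QΔP = 3.057e-05·51.35 = 0.001570 W = 0.00157 W.

P ≈ 0.00157 W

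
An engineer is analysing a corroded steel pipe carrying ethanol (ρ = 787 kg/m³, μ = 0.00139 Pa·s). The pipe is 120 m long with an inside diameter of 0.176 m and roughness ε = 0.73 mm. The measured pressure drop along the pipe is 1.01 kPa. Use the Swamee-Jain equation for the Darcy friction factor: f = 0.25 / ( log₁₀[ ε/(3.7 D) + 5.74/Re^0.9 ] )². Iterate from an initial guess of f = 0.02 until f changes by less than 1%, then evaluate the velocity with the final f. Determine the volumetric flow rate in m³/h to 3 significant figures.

Rearranging Darcy-Weisbach: V = √(2·ΔP·D/(f·L·ρ)). With ε/D = 0.00073/0.176 = 0.00415, iterate starting from f = 0.02:
  f = 0.02 → V = √(2·1010·0.176/(0.02·120·787)) = 0.4338 m/s; Re = ρVD/μ = 4.323e+04; f → 0.0314
  f = 0.0314 → V = 0.3463 m/s; Re = 3.451e+04; f → 0.03194
  f = 0.03194 → V = 0.3433 m/s; Re = 3.421e+04; f → 0.03197
Converged (Δf/f < 1%). With the final f = 0.03197: V = √(2·1010·0.176/(0.03197·120·787)) = 0.3432 m/s.
Q = V·A = 0.3432·(π/4·0.176²) = 0.008349 m³/s = 30.1 m³/h.

Q ≈ 30.1 m³/h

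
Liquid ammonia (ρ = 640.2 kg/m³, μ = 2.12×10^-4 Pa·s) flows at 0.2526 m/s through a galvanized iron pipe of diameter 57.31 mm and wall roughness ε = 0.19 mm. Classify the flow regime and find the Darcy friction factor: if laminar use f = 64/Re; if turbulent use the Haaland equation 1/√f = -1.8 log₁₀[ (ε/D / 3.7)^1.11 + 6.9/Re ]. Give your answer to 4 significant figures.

f ≈ 0.02935

Re = ρVD/μ = 640.2·0.2526·0.05731/0.000212 = 4.372e+04.
Re > 4000 → turbulent. ε/D = 0.00019/0.05731 = 0.00332; Haaland: 1/√f = -1.8 log₁₀[0.000414 + 0.000158] = 5.837, so f = 0.02935.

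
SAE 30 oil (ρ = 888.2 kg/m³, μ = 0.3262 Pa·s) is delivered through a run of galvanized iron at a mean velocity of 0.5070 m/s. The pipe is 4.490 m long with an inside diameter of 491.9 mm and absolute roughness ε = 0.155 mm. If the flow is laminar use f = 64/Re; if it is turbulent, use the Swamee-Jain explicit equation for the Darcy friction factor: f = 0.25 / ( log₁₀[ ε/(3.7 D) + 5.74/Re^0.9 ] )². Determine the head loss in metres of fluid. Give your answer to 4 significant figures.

Reynolds number Re = ρVD/μ = 888.2 · 0.507 · 0.4919 / 0.326 = 679.1.
Re < 2300 → laminar flow, so f = 64/Re = 64/679.1 = 0.09425 (the turbulent correlation is not needed).
Darcy-Weisbach: ΔP = f(L/D)(ρV²/2) = 0.09425·(4.49/0.4919)·(888.2·0.507²/2) = 0.09425·9.128·114.2 = 98.21 Pa.
Head loss h_f = ΔP/(ρg) = 98.21/(888.2·9.81) = 0.01127 m.

h_f ≈ 0.01127 m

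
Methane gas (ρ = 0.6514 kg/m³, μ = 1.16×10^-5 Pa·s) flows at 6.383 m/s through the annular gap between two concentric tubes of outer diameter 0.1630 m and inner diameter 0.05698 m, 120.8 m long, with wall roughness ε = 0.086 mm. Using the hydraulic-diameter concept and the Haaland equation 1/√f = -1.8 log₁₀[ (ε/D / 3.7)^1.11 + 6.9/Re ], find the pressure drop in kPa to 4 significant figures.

ΔP ≈ 0.3659 kPa

Hydraulic diameter D_h = 4A/P = D_o - D_i = 0.163 - 0.05698 = 0.106 m.
Re = ρVD_h/μ = 0.6514·6.383·0.106/1.16e-05 = 3.8e+04.
ε/D_h = 8.6e-05/0.106 = 0.000811; Haaland gives 1/√f = -1.8 log₁₀[8.68e-05+0.000182] = 6.428, so f = 0.0242.
ΔP = f(L/D_h)(ρV²/2) = 0.0242·120.8/0.106·13.27 = 365.9 Pa.
ΔP = 0.3659 kPa.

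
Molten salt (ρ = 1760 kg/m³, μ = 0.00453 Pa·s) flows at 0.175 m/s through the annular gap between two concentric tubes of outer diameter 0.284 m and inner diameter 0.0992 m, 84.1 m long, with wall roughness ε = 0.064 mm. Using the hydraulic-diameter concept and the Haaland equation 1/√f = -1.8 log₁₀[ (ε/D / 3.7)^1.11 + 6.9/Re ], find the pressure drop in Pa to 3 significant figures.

Hydraulic diameter D_h = 4A/P = D_o - D_i = 0.284 - 0.0992 = 0.1848 m.
Re = ρVD_h/μ = 1760·0.175·0.1848/0.00453 = 1.256e+04.
ε/D_h = 6.4e-05/0.1848 = 0.000346; Haaland gives 1/√f = -1.8 log₁₀[3.37e-05+0.000549] = 5.822, so f = 0.0295.
ΔP = f(L/D_h)(ρV²/2) = 0.0295·84.1/0.1848·26.95 = 361.8 Pa.

ΔP ≈ 362 Pa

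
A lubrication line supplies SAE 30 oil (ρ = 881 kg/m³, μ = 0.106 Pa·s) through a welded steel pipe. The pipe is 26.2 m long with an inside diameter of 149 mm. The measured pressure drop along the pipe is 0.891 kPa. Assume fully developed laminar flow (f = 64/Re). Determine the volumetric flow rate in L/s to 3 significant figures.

For laminar flow, f = 64/Re with Re = ρVD/μ, so Darcy-Weisbach reduces to ΔP = 32μLV/D². Solving for V: V = ΔP·D²/(32μL) = 891·(0.149)²/(32·0.106·26.2) = 0.2226 m/s.
Check: Re = ρVD/μ = 881·0.2226·0.149/0.106 = 275.6 < 2300, so the laminar assumption holds.
Q = V·A = 0.2226·(π/4·0.149²) = 0.003881 m³/s = 3.88 L/s.

Q ≈ 3.88 L/s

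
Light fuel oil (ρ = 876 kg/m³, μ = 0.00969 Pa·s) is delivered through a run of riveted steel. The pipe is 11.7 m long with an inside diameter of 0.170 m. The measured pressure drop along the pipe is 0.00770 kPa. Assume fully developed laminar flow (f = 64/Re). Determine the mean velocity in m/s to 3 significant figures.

V ≈ 0.0613 m/s

For laminar flow, f = 64/Re with Re = ρVD/μ, so Darcy-Weisbach reduces to ΔP = 32μLV/D². Solving for V: V = ΔP·D²/(32μL) = 7.7·(0.17)²/(32·0.00969·11.7) = 0.06134 m/s.
Check: Re = ρVD/μ = 876·0.06134·0.17/0.00969 = 942.7 < 2300, so the laminar assumption holds.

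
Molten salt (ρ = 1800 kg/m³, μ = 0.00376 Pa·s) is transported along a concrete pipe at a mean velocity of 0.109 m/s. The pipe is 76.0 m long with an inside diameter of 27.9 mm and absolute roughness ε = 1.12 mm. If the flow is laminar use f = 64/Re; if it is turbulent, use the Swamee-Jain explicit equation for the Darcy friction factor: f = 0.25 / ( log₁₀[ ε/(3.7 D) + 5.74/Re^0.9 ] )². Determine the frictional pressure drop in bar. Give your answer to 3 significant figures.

ΔP ≈ 0.0128 bar

Reynolds number Re = ρVD/μ = 1800 · 0.109 · 0.0279 / 0.00376 = 1456.
Re < 2300 → laminar flow, so f = 64/Re = 64/1456 = 0.04396 (the turbulent correlation is not needed).
Darcy-Weisbach: ΔP = f(L/D)(ρV²/2) = 0.04396·(76/0.0279)·(1800·0.109²/2) = 0.04396·2724·10.69 = 1280 Pa.
ΔP = 1280 Pa = 0.0128 bar.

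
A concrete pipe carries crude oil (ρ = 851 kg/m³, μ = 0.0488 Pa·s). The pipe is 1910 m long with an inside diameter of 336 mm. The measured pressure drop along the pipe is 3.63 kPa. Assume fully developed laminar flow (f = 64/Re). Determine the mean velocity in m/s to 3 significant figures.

V ≈ 0.137 m/s

For laminar flow, f = 64/Re with Re = ρVD/μ, so Darcy-Weisbach reduces to ΔP = 32μLV/D². Solving for V: V = ΔP·D²/(32μL) = 3630·(0.336)²/(32·0.0488·1910) = 0.1374 m/s.
Check: Re = ρVD/μ = 851·0.1374·0.336/0.0488 = 805.1 < 2300, so the laminar assumption holds.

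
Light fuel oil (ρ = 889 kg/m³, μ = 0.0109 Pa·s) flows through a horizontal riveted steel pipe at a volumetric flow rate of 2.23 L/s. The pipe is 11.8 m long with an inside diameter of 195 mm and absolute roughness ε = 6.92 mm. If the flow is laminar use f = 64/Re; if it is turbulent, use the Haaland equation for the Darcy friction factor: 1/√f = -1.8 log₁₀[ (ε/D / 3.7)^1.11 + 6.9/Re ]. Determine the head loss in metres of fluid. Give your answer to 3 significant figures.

h_f ≈ 9.27×10^-4 m

Q = 2.23 L/s = 2.23/1000 = 0.00223 m³/s.
Cross-sectional area A = πD²/4 = π(0.195)²/4 = 0.02986 m²; mean velocity V = Q/A = 0.00223/0.02986 = 0.07467 m/s.
Reynolds number Re = ρVD/μ = 889 · 0.07467 · 0.195 / 0.0109 = 1188.
Re < 2300 → laminar flow, so f = 64/Re = 64/1188 = 0.05389 (the turbulent correlation is not needed).
Darcy-Weisbach: ΔP = f(L/D)(ρV²/2) = 0.05389·(11.8/0.195)·(889·0.07467²/2) = 0.05389·60.51·2.478 = 8.082 Pa.
Head loss h_f = ΔP/(ρg) = 8.082/(889·9.81) = 9.27×10^-4 m.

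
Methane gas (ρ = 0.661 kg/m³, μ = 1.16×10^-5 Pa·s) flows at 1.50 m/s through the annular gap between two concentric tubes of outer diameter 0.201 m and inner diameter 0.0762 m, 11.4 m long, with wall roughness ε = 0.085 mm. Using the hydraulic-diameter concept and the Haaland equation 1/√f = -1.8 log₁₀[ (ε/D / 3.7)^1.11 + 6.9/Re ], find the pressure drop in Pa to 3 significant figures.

Hydraulic diameter D_h = 4A/P = D_o - D_i = 0.201 - 0.0762 = 0.1248 m.
Re = ρVD_h/μ = 0.661·1.5·0.1248/1.16e-05 = 1.067e+04.
ε/D_h = 8.5e-05/0.1248 = 0.000681; Haaland gives 1/√f = -1.8 log₁₀[7.15e-05+0.000647] = 5.659, so f = 0.03123.
ΔP = f(L/D_h)(ρV²/2) = 0.03123·11.4/0.1248·0.7436 = 2.121 Pa.

ΔP ≈ 2.12 Pa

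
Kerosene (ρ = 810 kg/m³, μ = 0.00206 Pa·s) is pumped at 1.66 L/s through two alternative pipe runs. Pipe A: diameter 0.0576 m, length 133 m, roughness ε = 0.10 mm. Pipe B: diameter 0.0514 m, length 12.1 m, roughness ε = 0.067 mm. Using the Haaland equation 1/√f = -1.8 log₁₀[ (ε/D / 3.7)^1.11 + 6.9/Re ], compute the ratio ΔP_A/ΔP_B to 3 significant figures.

Pipe A: V = Q/A = 0.00166/0.002606 = 0.637 m/s; Re = 1.443e+04; ε/D = 0.00174; Haaland → f = 0.03076; ΔP_A = f(L/D)(ρV²/2) = 1.168e+04 Pa.
Pipe B: V = Q/A = 0.00166/0.002075 = 0.8 m/s; Re = 1.617e+04; ε/D = 0.0013; Haaland → f = 0.02938; ΔP_B = f(L/D)(ρV²/2) = 1793 Pa.
ΔP_A/ΔP_B = 1.168e+04/1793 = 6.51.

ΔP_A/ΔP_B ≈ 6.51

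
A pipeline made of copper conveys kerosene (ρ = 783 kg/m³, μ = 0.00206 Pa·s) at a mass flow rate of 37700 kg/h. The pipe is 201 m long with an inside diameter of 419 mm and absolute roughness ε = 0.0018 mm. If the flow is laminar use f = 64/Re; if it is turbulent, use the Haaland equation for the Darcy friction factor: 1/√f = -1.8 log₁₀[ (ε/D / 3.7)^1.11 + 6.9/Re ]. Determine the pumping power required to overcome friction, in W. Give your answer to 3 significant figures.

ṁ = 37700 kg/h = 37700/3600 = 10.47 kg/s.
A = πD²/4 = π(0.419)²/4 = 0.1379 m²; mean velocity V = ṁ/(ρA) = 10.47/(783 · 0.1379) = 0.097 m/s.
Reynolds number Re = ρVD/μ = 783 · 0.097 · 0.419 / 0.00206 = 1.545e+04.
Re > 4000 → turbulent. Relative roughness ε/D = 1.8e-06/0.419 = 4.3e-06. Haaland: 1/√f = -1.8 log₁₀[(4.3e-06/3.7)^1.11 + 6.9/1.545e+04] = -1.8 log₁₀[2.58e-07 + 0.000447] = 6.03, so f = 0.02751.
Darcy-Weisbach: ΔP = f(L/D)(ρV²/2) = 0.02751·(201/0.419)·(783·0.097²/2) = 0.02751·479.7·3.683 = 48.6 Pa.
Q = ṁ/ρ = 10.47/783 = 0.01337 m³/s.
Pumping power P = QΔP = 0.01337·48.6 = 0.6500 W = 0.650 W.

P ≈ 0.650 W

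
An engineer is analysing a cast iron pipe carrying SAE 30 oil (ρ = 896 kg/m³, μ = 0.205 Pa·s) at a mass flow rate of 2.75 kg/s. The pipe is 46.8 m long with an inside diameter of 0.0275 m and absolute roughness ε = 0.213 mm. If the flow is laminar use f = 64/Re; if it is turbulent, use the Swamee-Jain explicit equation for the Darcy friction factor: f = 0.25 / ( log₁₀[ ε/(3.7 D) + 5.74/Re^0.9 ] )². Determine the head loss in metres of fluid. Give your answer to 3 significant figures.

h_f ≈ 239 m

A = πD²/4 = π(0.0275)²/4 = 0.000594 m²; mean velocity V = ṁ/(ρA) = 2.75/(896 · 0.000594) = 5.167 m/s.
Reynolds number Re = ρVD/μ = 896 · 5.167 · 0.0275 / 0.205 = 621.1.
Re < 2300 → laminar flow, so f = 64/Re = 64/621.1 = 0.103 (the turbulent correlation is not needed).
Darcy-Weisbach: ΔP = f(L/D)(ρV²/2) = 0.103·(46.8/0.0275)·(896·5.167²/2) = 0.103·1702·1.196e+04 = 2.098e+06 Pa.
Head loss h_f = ΔP/(ρg) = 2.098e+06/(896·9.81) = 239 m.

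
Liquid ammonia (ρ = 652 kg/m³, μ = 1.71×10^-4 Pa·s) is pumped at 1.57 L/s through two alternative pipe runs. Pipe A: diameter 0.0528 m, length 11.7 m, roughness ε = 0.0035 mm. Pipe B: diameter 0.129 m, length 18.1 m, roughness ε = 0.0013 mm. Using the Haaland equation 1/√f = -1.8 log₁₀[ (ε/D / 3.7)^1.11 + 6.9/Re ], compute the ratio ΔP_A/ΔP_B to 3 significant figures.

Pipe A: V = Q/A = 0.00157/0.00219 = 0.717 m/s; Re = 1.444e+05; ε/D = 6.63e-05; Haaland → f = 0.01689; ΔP_A = f(L/D)(ρV²/2) = 627.5 Pa.
Pipe B: V = Q/A = 0.00157/0.01307 = 0.1201 m/s; Re = 5.908e+04; ε/D = 1.01e-05; Haaland → f = 0.01998; ΔP_B = f(L/D)(ρV²/2) = 13.19 Pa.
ΔP_A/ΔP_B = 627.5/13.19 = 47.6.

ΔP_A/ΔP_B ≈ 47.6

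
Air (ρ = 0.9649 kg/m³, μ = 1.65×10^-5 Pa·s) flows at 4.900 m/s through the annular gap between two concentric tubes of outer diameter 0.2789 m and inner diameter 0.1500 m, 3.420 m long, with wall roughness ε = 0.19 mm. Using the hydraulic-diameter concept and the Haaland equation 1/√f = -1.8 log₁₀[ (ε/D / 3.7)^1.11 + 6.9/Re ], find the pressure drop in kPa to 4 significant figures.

Hydraulic diameter D_h = 4A/P = D_o - D_i = 0.2789 - 0.15 = 0.1289 m.
Re = ρVD_h/μ = 0.9649·4.9·0.1289/1.65e-05 = 3.694e+04.
ε/D_h = 0.00019/0.1289 = 0.00147; Haaland gives 1/√f = -1.8 log₁₀[0.000168+0.000187] = 6.209, so f = 0.02594.
ΔP = f(L/D_h)(ρV²/2) = 0.02594·3.42/0.1289·11.58 = 7.972 Pa.
ΔP = 0.007972 kPa.

ΔP ≈ 0.007972 kPa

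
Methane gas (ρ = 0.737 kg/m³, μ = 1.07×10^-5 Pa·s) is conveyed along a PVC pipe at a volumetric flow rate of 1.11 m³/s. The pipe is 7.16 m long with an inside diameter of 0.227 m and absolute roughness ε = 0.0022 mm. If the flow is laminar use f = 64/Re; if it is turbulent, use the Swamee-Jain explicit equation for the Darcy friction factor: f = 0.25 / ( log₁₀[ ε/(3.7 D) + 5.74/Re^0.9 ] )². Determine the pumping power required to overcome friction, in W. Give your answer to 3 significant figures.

Cross-sectional area A = πD²/4 = π(0.227)²/4 = 0.04047 m²; mean velocity V = Q/A = 1.11/0.04047 = 27.43 m/s.
Reynolds number Re = ρVD/μ = 0.737 · 27.43 · 0.227 / 1.07e-05 = 4.288e+05.
Re > 4000 → turbulent. Relative roughness ε/D = 2.2e-06/0.227 = 9.69e-06. Swamee-Jain: f = 0.25/(log₁₀[9.69e-06/3.7 + 5.74/4.288e+05^0.9])² = 0.25/(log₁₀[2.62e-06 + 4.9e-05])² = 0.25/(-4.288)² = 0.0136.
Darcy-Weisbach: ΔP = f(L/D)(ρV²/2) = 0.0136·(7.16/0.227)·(0.737·27.43²/2) = 0.0136·31.54·277.2 = 118.9 Pa.
Pumping power P = QΔP = 1.11·118.9 = 132.0 W = 132 W.

P ≈ 132 W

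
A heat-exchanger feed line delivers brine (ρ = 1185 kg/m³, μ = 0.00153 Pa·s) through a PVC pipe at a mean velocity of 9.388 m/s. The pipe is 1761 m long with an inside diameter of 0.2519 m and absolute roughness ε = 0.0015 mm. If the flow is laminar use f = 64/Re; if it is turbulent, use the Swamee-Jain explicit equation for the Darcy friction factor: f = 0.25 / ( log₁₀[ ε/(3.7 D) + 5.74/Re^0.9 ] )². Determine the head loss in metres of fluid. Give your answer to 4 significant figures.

Reynolds number Re = ρVD/μ = 1185 · 9.388 · 0.2519 / 0.00153 = 1.832e+06.
Re > 4000 → turbulent. Relative roughness ε/D = 1.5e-06/0.2519 = 5.95e-06. Swamee-Jain: f = 0.25/(log₁₀[5.95e-06/3.7 + 5.74/1.832e+06^0.9])² = 0.25/(log₁₀[1.61e-06 + 1.33e-05])² = 0.25/(-4.828)² = 0.01073.
Darcy-Weisbach: ΔP = f(L/D)(ρV²/2) = 0.01073·(1761/0.2519)·(1185·9.388²/2) = 0.01073·6991·5.222e+04 = 3.916e+06 Pa.
Head loss h_f = ΔP/(ρg) = 3.916e+06/(1185·9.81) = 336.8 m.

h_f ≈ 336.8 m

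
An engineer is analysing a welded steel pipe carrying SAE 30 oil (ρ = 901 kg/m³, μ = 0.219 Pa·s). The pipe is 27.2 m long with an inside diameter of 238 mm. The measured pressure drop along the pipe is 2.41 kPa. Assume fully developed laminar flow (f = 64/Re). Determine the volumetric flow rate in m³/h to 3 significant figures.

Q ≈ 115 m³/h

For laminar flow, f = 64/Re with Re = ρVD/μ, so Darcy-Weisbach reduces to ΔP = 32μLV/D². Solving for V: V = ΔP·D²/(32μL) = 2410·(0.238)²/(32·0.219·27.2) = 0.7162 m/s.
Check: Re = ρVD/μ = 901·0.7162·0.238/0.219 = 701.2 < 2300, so the laminar assumption holds.
Q = V·A = 0.7162·(π/4·0.238²) = 0.03186 m³/s = 115 m³/h.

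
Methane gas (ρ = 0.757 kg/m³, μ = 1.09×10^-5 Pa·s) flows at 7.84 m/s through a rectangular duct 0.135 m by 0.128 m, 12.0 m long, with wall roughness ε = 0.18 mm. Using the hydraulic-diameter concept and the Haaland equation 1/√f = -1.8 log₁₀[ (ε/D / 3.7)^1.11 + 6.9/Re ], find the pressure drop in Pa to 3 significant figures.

Hydraulic diameter D_h = 4A/P = 4·(0.135·0.128)/(2·(0.135+0.128)) = 0.06912/0.526 = 0.1314 m.
Re = ρVD_h/μ = 0.757·7.84·0.1314/1.09e-05 = 7.155e+04.
ε/D_h = 0.00018/0.1314 = 0.00137; Haaland gives 1/√f = -1.8 log₁₀[0.000155+9.64e-05] = 6.479, so f = 0.02383.
ΔP = f(L/D_h)(ρV²/2) = 0.02383·12/0.1314·23.26 = 50.62 Pa.

ΔP ≈ 50.6 Pa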